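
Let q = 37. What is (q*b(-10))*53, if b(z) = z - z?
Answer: 0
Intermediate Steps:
b(z) = 0
(q*b(-10))*53 = (37*0)*53 = 0*53 = 0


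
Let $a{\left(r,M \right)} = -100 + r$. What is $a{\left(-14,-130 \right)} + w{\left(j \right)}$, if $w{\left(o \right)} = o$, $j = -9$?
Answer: $-123$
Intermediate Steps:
$a{\left(-14,-130 \right)} + w{\left(j \right)} = \left(-100 - 14\right) - 9 = -114 - 9 = -123$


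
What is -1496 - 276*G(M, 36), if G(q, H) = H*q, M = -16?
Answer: 157480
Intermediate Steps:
-1496 - 276*G(M, 36) = -1496 - 9936*(-16) = -1496 - 276*(-576) = -1496 + 158976 = 157480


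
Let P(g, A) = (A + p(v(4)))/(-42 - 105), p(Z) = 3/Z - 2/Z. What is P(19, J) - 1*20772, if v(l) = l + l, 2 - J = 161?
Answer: -24426601/1176 ≈ -20771.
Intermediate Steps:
J = -159 (J = 2 - 1*161 = 2 - 161 = -159)
v(l) = 2*l
p(Z) = 1/Z
P(g, A) = -1/1176 - A/147 (P(g, A) = (A + 1/(2*4))/(-42 - 105) = (A + 1/8)/(-147) = (A + ⅛)*(-1/147) = (⅛ + A)*(-1/147) = -1/1176 - A/147)
P(19, J) - 1*20772 = (-1/1176 - 1/147*(-159)) - 1*20772 = (-1/1176 + 53/49) - 20772 = 1271/1176 - 20772 = -24426601/1176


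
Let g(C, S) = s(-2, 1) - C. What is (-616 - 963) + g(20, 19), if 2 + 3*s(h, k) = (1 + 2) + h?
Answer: -4798/3 ≈ -1599.3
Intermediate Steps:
s(h, k) = ⅓ + h/3 (s(h, k) = -⅔ + ((1 + 2) + h)/3 = -⅔ + (3 + h)/3 = -⅔ + (1 + h/3) = ⅓ + h/3)
g(C, S) = -⅓ - C (g(C, S) = (⅓ + (⅓)*(-2)) - C = (⅓ - ⅔) - C = -⅓ - C)
(-616 - 963) + g(20, 19) = (-616 - 963) + (-⅓ - 1*20) = -1579 + (-⅓ - 20) = -1579 - 61/3 = -4798/3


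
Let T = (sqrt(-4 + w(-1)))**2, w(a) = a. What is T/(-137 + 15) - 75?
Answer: -9145/122 ≈ -74.959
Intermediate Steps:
T = -5 (T = (sqrt(-4 - 1))**2 = (sqrt(-5))**2 = (I*sqrt(5))**2 = -5)
T/(-137 + 15) - 75 = -5/(-137 + 15) - 75 = -5/(-122) - 75 = -1/122*(-5) - 75 = 5/122 - 75 = -9145/122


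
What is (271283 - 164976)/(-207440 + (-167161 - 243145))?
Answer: -106307/617746 ≈ -0.17209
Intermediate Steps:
(271283 - 164976)/(-207440 + (-167161 - 243145)) = 106307/(-207440 - 410306) = 106307/(-617746) = 106307*(-1/617746) = -106307/617746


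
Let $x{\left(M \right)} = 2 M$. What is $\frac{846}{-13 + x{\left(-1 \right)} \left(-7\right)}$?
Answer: $846$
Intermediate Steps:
$\frac{846}{-13 + x{\left(-1 \right)} \left(-7\right)} = \frac{846}{-13 + 2 \left(-1\right) \left(-7\right)} = \frac{846}{-13 - -14} = \frac{846}{-13 + 14} = \frac{846}{1} = 846 \cdot 1 = 846$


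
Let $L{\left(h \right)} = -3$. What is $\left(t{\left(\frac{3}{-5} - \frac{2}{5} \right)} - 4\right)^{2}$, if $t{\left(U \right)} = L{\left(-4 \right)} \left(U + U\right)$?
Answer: $4$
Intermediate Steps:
$t{\left(U \right)} = - 6 U$ ($t{\left(U \right)} = - 3 \left(U + U\right) = - 3 \cdot 2 U = - 6 U$)
$\left(t{\left(\frac{3}{-5} - \frac{2}{5} \right)} - 4\right)^{2} = \left(- 6 \left(\frac{3}{-5} - \frac{2}{5}\right) - 4\right)^{2} = \left(- 6 \left(3 \left(- \frac{1}{5}\right) - \frac{2}{5}\right) - 4\right)^{2} = \left(- 6 \left(- \frac{3}{5} - \frac{2}{5}\right) - 4\right)^{2} = \left(\left(-6\right) \left(-1\right) - 4\right)^{2} = \left(6 - 4\right)^{2} = 2^{2} = 4$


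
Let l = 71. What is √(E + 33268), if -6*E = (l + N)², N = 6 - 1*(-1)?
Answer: √32254 ≈ 179.59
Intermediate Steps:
N = 7 (N = 6 + 1 = 7)
E = -1014 (E = -(71 + 7)²/6 = -⅙*78² = -⅙*6084 = -1014)
√(E + 33268) = √(-1014 + 33268) = √32254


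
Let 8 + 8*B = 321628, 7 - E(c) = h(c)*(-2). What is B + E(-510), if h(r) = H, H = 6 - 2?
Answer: 80435/2 ≈ 40218.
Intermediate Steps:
H = 4
h(r) = 4
E(c) = 15 (E(c) = 7 - 4*(-2) = 7 - 1*(-8) = 7 + 8 = 15)
B = 80405/2 (B = -1 + (1/8)*321628 = -1 + 80407/2 = 80405/2 ≈ 40203.)
B + E(-510) = 80405/2 + 15 = 80435/2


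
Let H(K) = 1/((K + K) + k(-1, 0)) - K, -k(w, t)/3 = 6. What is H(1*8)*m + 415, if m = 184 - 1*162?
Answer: 228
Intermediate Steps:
k(w, t) = -18 (k(w, t) = -3*6 = -18)
m = 22 (m = 184 - 162 = 22)
H(K) = 1/(-18 + 2*K) - K (H(K) = 1/((K + K) - 18) - K = 1/(2*K - 18) - K = 1/(-18 + 2*K) - K)
H(1*8)*m + 415 = ((½ - (1*8)² + 9*(1*8))/(-9 + 1*8))*22 + 415 = ((½ - 1*8² + 9*8)/(-9 + 8))*22 + 415 = ((½ - 1*64 + 72)/(-1))*22 + 415 = -(½ - 64 + 72)*22 + 415 = -1*17/2*22 + 415 = -17/2*22 + 415 = -187 + 415 = 228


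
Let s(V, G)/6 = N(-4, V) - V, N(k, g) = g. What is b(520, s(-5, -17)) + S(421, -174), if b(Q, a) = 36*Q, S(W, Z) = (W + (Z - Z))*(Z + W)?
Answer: 122707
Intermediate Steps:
s(V, G) = 0 (s(V, G) = 6*(V - V) = 6*0 = 0)
S(W, Z) = W*(W + Z) (S(W, Z) = (W + 0)*(W + Z) = W*(W + Z))
b(520, s(-5, -17)) + S(421, -174) = 36*520 + 421*(421 - 174) = 18720 + 421*247 = 18720 + 103987 = 122707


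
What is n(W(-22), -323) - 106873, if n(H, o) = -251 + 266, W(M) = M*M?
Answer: -106858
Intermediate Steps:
W(M) = M**2
n(H, o) = 15
n(W(-22), -323) - 106873 = 15 - 106873 = -106858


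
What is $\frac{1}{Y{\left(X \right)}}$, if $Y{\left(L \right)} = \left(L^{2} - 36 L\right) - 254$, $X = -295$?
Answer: $\frac{1}{97391} \approx 1.0268 \cdot 10^{-5}$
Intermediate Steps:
$Y{\left(L \right)} = -254 + L^{2} - 36 L$
$\frac{1}{Y{\left(X \right)}} = \frac{1}{-254 + \left(-295\right)^{2} - -10620} = \frac{1}{-254 + 87025 + 10620} = \frac{1}{97391}$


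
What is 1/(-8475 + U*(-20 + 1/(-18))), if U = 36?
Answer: -1/9197 ≈ -0.00010873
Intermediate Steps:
1/(-8475 + U*(-20 + 1/(-18))) = 1/(-8475 + 36*(-20 + 1/(-18))) = 1/(-8475 + 36*(-20 - 1/18)) = 1/(-8475 + 36*(-361/18)) = 1/(-8475 - 722) = 1/(-9197) = -1/9197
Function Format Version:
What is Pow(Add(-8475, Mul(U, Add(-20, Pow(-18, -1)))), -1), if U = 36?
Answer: Rational(-1, 9197) ≈ -0.00010873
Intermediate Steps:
Pow(Add(-8475, Mul(U, Add(-20, Pow(-18, -1)))), -1) = Pow(Add(-8475, Mul(36, Add(-20, Pow(-18, -1)))), -1) = Pow(Add(-8475, Mul(36, Add(-20, Rational(-1, 18)))), -1) = Pow(Add(-8475, Mul(36, Rational(-361, 18))), -1) = Pow(Add(-8475, -722), -1) = Pow(-9197, -1) = Rational(-1, 9197)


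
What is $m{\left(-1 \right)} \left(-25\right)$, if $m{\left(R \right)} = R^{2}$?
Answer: $-25$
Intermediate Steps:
$m{\left(-1 \right)} \left(-25\right) = \left(-1\right)^{2} \left(-25\right) = 1 \left(-25\right) = -25$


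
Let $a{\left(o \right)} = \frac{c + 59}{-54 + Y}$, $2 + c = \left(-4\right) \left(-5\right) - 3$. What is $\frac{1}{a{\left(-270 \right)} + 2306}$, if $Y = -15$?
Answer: $\frac{69}{159040} \approx 0.00043385$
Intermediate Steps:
$c = 15$ ($c = -2 - -17 = -2 + \left(20 - 3\right) = -2 + 17 = 15$)
$a{\left(o \right)} = - \frac{74}{69}$ ($a{\left(o \right)} = \frac{15 + 59}{-54 - 15} = \frac{74}{-69} = 74 \left(- \frac{1}{69}\right) = - \frac{74}{69}$)
$\frac{1}{a{\left(-270 \right)} + 2306} = \frac{1}{- \frac{74}{69} + 2306} = \frac{1}{\frac{159040}{69}} = \frac{69}{159040}$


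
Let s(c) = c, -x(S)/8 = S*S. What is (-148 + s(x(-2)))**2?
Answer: 32400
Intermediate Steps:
x(S) = -8*S**2 (x(S) = -8*S*S = -8*S**2)
(-148 + s(x(-2)))**2 = (-148 - 8*(-2)**2)**2 = (-148 - 8*4)**2 = (-148 - 32)**2 = (-180)**2 = 32400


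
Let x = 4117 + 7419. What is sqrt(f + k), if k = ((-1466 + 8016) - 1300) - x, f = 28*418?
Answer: 3*sqrt(602) ≈ 73.607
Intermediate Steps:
x = 11536
f = 11704
k = -6286 (k = ((-1466 + 8016) - 1300) - 1*11536 = (6550 - 1300) - 11536 = 5250 - 11536 = -6286)
sqrt(f + k) = sqrt(11704 - 6286) = sqrt(5418) = 3*sqrt(602)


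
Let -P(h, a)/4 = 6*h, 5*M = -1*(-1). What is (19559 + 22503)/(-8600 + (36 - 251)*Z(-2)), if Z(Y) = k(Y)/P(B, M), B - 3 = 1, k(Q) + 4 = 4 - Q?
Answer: -2018976/412585 ≈ -4.8935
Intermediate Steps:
k(Q) = -Q (k(Q) = -4 + (4 - Q) = -Q)
B = 4 (B = 3 + 1 = 4)
M = 1/5 (M = (-1*(-1))/5 = (1/5)*1 = 1/5 ≈ 0.20000)
P(h, a) = -24*h
Z(Y) = Y/96 (Z(Y) = (-Y)/((-24*4)) = -Y/(-96) = -Y*(-1/96) = Y/96)
(19559 + 22503)/(-8600 + (36 - 251)*Z(-2)) = (19559 + 22503)/(-8600 + (36 - 251)*((1/96)*(-2))) = 42062/(-8600 - 215*(-1/48)) = 42062/(-8600 + 215/48) = 42062/(-412585/48) = 42062*(-48/412585) = -2018976/412585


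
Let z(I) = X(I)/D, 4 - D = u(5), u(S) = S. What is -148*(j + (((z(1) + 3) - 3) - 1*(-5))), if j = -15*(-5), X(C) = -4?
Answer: -12432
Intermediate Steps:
D = -1 (D = 4 - 1*5 = 4 - 5 = -1)
z(I) = 4 (z(I) = -4/(-1) = -4*(-1) = 4)
j = 75
-148*(j + (((z(1) + 3) - 3) - 1*(-5))) = -148*(75 + (((4 + 3) - 3) - 1*(-5))) = -148*(75 + ((7 - 3) + 5)) = -148*(75 + (4 + 5)) = -148*(75 + 9) = -148*84 = -12432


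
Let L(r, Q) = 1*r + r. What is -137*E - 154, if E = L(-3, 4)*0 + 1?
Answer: -291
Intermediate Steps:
L(r, Q) = 2*r (L(r, Q) = r + r = 2*r)
E = 1 (E = (2*(-3))*0 + 1 = -6*0 + 1 = 0 + 1 = 1)
-137*E - 154 = -137*1 - 154 = -137 - 154 = -291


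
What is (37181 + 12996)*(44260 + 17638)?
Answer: 3105855946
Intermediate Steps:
(37181 + 12996)*(44260 + 17638) = 50177*61898 = 3105855946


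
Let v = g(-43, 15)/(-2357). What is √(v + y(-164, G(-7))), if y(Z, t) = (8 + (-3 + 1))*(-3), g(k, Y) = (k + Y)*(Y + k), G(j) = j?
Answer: I*√101845970/2357 ≈ 4.2817*I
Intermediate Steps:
g(k, Y) = (Y + k)² (g(k, Y) = (Y + k)*(Y + k) = (Y + k)²)
y(Z, t) = -18 (y(Z, t) = (8 - 2)*(-3) = 6*(-3) = -18)
v = -784/2357 (v = (15 - 43)²/(-2357) = (-28)²*(-1/2357) = 784*(-1/2357) = -784/2357 ≈ -0.33263)
√(v + y(-164, G(-7))) = √(-784/2357 - 18) = √(-43210/2357) = I*√101845970/2357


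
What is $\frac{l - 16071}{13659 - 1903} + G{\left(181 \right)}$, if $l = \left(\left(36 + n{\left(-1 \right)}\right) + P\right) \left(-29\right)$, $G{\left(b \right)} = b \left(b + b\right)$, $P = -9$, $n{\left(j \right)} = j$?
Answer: $\frac{770259807}{11756} \approx 65521.0$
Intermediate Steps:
$G{\left(b \right)} = 2 b^{2}$ ($G{\left(b \right)} = b 2 b = 2 b^{2}$)
$l = -754$ ($l = \left(\left(36 - 1\right) - 9\right) \left(-29\right) = \left(35 - 9\right) \left(-29\right) = 26 \left(-29\right) = -754$)
$\frac{l - 16071}{13659 - 1903} + G{\left(181 \right)} = \frac{-754 - 16071}{13659 - 1903} + 2 \cdot 181^{2} = - \frac{16825}{11756} + 2 \cdot 32761 = \left(-16825\right) \frac{1}{11756} + 65522 = - \frac{16825}{11756} + 65522 = \frac{770259807}{11756}$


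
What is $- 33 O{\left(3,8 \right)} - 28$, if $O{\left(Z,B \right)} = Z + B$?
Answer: $-391$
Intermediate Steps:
$O{\left(Z,B \right)} = B + Z$
$- 33 O{\left(3,8 \right)} - 28 = - 33 \left(8 + 3\right) - 28 = \left(-33\right) 11 - 28 = -363 - 28 = -391$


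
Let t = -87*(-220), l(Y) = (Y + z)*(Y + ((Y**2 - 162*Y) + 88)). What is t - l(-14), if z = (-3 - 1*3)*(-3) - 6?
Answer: 24216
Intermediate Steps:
z = 12 (z = (-3 - 3)*(-3) - 6 = -6*(-3) - 6 = 18 - 6 = 12)
l(Y) = (12 + Y)*(88 + Y**2 - 161*Y) (l(Y) = (Y + 12)*(Y + ((Y**2 - 162*Y) + 88)) = (12 + Y)*(Y + (88 + Y**2 - 162*Y)) = (12 + Y)*(88 + Y**2 - 161*Y))
t = 19140
t - l(-14) = 19140 - (1056 + (-14)**3 - 1844*(-14) - 149*(-14)**2) = 19140 - (1056 - 2744 + 25816 - 149*196) = 19140 - (1056 - 2744 + 25816 - 29204) = 19140 - 1*(-5076) = 19140 + 5076 = 24216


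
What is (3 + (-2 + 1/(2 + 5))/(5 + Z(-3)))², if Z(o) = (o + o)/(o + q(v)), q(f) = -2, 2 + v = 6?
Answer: 343396/47089 ≈ 7.2925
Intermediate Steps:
v = 4 (v = -2 + 6 = 4)
Z(o) = 2*o/(-2 + o) (Z(o) = (o + o)/(o - 2) = (2*o)/(-2 + o) = 2*o/(-2 + o))
(3 + (-2 + 1/(2 + 5))/(5 + Z(-3)))² = (3 + (-2 + 1/(2 + 5))/(5 + 2*(-3)/(-2 - 3)))² = (3 + (-2 + 1/7)/(5 + 2*(-3)/(-5)))² = (3 + (-2 + ⅐)/(5 + 2*(-3)*(-⅕)))² = (3 - 13/(7*(5 + 6/5)))² = (3 - 13/(7*31/5))² = (3 - 13/7*5/31)² = (3 - 65/217)² = (586/217)² = 343396/47089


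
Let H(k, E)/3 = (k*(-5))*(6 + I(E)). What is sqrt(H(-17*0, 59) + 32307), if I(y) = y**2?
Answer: 11*sqrt(267) ≈ 179.74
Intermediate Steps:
H(k, E) = -15*k*(6 + E**2) (H(k, E) = 3*((k*(-5))*(6 + E**2)) = 3*((-5*k)*(6 + E**2)) = 3*(-5*k*(6 + E**2)) = -15*k*(6 + E**2))
sqrt(H(-17*0, 59) + 32307) = sqrt(-15*(-17*0)*(6 + 59**2) + 32307) = sqrt(-15*0*(6 + 3481) + 32307) = sqrt(-15*0*3487 + 32307) = sqrt(0 + 32307) = sqrt(32307) = 11*sqrt(267)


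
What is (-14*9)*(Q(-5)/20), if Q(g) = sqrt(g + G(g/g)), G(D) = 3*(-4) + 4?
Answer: -63*I*sqrt(13)/10 ≈ -22.715*I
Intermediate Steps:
G(D) = -8 (G(D) = -12 + 4 = -8)
Q(g) = sqrt(-8 + g) (Q(g) = sqrt(g - 8) = sqrt(-8 + g))
(-14*9)*(Q(-5)/20) = (-14*9)*(sqrt(-8 - 5)/20) = -126*sqrt(-13)/20 = -126*I*sqrt(13)/20 = -63*I*sqrt(13)/10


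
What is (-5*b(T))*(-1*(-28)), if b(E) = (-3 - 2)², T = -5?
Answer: -3500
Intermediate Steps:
b(E) = 25 (b(E) = (-5)² = 25)
(-5*b(T))*(-1*(-28)) = (-5*25)*(-1*(-28)) = -125*28 = -3500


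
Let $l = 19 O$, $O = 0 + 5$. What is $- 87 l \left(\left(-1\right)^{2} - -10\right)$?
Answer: $-90915$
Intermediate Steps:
$O = 5$
$l = 95$ ($l = 19 \cdot 5 = 95$)
$- 87 l \left(\left(-1\right)^{2} - -10\right) = \left(-87\right) 95 \left(\left(-1\right)^{2} - -10\right) = - 8265 \left(1 + 10\right) = \left(-8265\right) 11 = -90915$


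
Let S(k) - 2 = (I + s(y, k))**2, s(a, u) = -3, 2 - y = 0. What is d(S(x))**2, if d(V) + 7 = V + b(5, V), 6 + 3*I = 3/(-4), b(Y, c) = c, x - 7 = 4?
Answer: 173889/64 ≈ 2717.0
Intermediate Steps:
y = 2 (y = 2 - 1*0 = 2 + 0 = 2)
x = 11 (x = 7 + 4 = 11)
I = -9/4 (I = -2 + (3/(-4))/3 = -2 + (3*(-1/4))/3 = -2 + (1/3)*(-3/4) = -2 - 1/4 = -9/4 ≈ -2.2500)
S(k) = 473/16 (S(k) = 2 + (-9/4 - 3)**2 = 2 + (-21/4)**2 = 2 + 441/16 = 473/16)
d(V) = -7 + 2*V (d(V) = -7 + (V + V) = -7 + 2*V)
d(S(x))**2 = (-7 + 2*(473/16))**2 = (-7 + 473/8)**2 = (417/8)**2 = 173889/64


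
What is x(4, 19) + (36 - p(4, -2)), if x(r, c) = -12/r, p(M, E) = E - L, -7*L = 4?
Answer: 241/7 ≈ 34.429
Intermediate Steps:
L = -4/7 (L = -⅐*4 = -4/7 ≈ -0.57143)
p(M, E) = 4/7 + E (p(M, E) = E - 1*(-4/7) = E + 4/7 = 4/7 + E)
x(4, 19) + (36 - p(4, -2)) = -12/4 + (36 - (4/7 - 2)) = -12*¼ + (36 - 1*(-10/7)) = -3 + (36 + 10/7) = -3 + 262/7 = 241/7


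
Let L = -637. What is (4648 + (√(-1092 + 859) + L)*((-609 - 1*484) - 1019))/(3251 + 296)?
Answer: 1349992/3547 - 2112*I*√233/3547 ≈ 380.6 - 9.0889*I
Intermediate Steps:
(4648 + (√(-1092 + 859) + L)*((-609 - 1*484) - 1019))/(3251 + 296) = (4648 + (√(-1092 + 859) - 637)*((-609 - 1*484) - 1019))/(3251 + 296) = (4648 + (√(-233) - 637)*((-609 - 484) - 1019))/3547 = (4648 + (I*√233 - 637)*(-1093 - 1019))*(1/3547) = (4648 + (-637 + I*√233)*(-2112))*(1/3547) = (4648 + (1345344 - 2112*I*√233))*(1/3547) = (1349992 - 2112*I*√233)*(1/3547) = 1349992/3547 - 2112*I*√233/3547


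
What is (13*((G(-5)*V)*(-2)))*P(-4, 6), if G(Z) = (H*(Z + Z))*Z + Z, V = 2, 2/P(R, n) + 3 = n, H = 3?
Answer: -15080/3 ≈ -5026.7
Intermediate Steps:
P(R, n) = 2/(-3 + n)
G(Z) = Z + 6*Z**2 (G(Z) = (3*(Z + Z))*Z + Z = (3*(2*Z))*Z + Z = (6*Z)*Z + Z = 6*Z**2 + Z = Z + 6*Z**2)
(13*((G(-5)*V)*(-2)))*P(-4, 6) = (13*((-5*(1 + 6*(-5))*2)*(-2)))*(2/(-3 + 6)) = (13*((-5*(1 - 30)*2)*(-2)))*(2/3) = (13*((-5*(-29)*2)*(-2)))*(2*(1/3)) = (13*((145*2)*(-2)))*(2/3) = (13*(290*(-2)))*(2/3) = (13*(-580))*(2/3) = -7540*2/3 = -15080/3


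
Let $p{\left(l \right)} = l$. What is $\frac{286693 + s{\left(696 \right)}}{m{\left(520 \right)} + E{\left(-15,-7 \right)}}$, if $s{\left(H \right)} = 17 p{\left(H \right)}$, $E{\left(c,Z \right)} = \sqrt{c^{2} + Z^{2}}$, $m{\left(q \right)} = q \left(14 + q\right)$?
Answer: $\frac{41447211000}{38553091063} - \frac{298525 \sqrt{274}}{77106182126} \approx 1.075$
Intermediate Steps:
$E{\left(c,Z \right)} = \sqrt{Z^{2} + c^{2}}$
$s{\left(H \right)} = 17 H$
$\frac{286693 + s{\left(696 \right)}}{m{\left(520 \right)} + E{\left(-15,-7 \right)}} = \frac{286693 + 17 \cdot 696}{520 \left(14 + 520\right) + \sqrt{\left(-7\right)^{2} + \left(-15\right)^{2}}} = \frac{286693 + 11832}{520 \cdot 534 + \sqrt{49 + 225}} = \frac{298525}{277680 + \sqrt{274}}$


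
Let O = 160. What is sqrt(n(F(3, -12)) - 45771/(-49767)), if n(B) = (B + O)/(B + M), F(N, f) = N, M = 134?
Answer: 2*sqrt(2723945285922)/2272693 ≈ 1.4524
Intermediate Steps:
n(B) = (160 + B)/(134 + B) (n(B) = (B + 160)/(B + 134) = (160 + B)/(134 + B))
sqrt(n(F(3, -12)) - 45771/(-49767)) = sqrt((160 + 3)/(134 + 3) - 45771/(-49767)) = sqrt(163/137 - 45771*(-1/49767)) = sqrt((1/137)*163 + 15257/16589) = sqrt(163/137 + 15257/16589) = sqrt(4794216/2272693) = 2*sqrt(2723945285922)/2272693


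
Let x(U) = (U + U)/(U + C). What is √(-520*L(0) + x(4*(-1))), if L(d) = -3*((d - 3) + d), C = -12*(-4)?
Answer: I*√566302/11 ≈ 68.412*I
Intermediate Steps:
C = 48
L(d) = 9 - 6*d (L(d) = -3*((-3 + d) + d) = -3*(-3 + 2*d) = 9 - 6*d)
x(U) = 2*U/(48 + U) (x(U) = (U + U)/(U + 48) = (2*U)/(48 + U) = 2*U/(48 + U))
√(-520*L(0) + x(4*(-1))) = √(-520*(9 - 6*0) + 2*(4*(-1))/(48 + 4*(-1))) = √(-520*(9 + 0) + 2*(-4)/(48 - 4)) = √(-520*9 + 2*(-4)/44) = √(-4680 + 2*(-4)*(1/44)) = √(-4680 - 2/11) = √(-51482/11) = I*√566302/11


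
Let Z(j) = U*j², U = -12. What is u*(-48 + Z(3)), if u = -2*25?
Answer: 7800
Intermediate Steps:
Z(j) = -12*j²
u = -50
u*(-48 + Z(3)) = -50*(-48 - 12*3²) = -50*(-48 - 12*9) = -50*(-48 - 108) = -50*(-156) = 7800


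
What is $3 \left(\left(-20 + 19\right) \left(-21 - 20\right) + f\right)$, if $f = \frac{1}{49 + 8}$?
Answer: $\frac{2338}{19} \approx 123.05$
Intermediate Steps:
$f = \frac{1}{57} \approx 0.017544$
$3 \left(\left(-20 + 19\right) \left(-21 - 20\right) + f\right) = 3 \left(\left(-20 + 19\right) \left(-21 - 20\right) + \frac{1}{57}\right) = 3 \left(\left(-1\right) \left(-41\right) + \frac{1}{57}\right) = 3 \left(41 + \frac{1}{57}\right) = 3 \cdot \frac{2338}{57} = \frac{2338}{19}$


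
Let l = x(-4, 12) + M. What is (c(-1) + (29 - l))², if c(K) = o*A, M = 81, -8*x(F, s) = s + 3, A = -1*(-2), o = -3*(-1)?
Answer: 124609/64 ≈ 1947.0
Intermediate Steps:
o = 3
A = 2
x(F, s) = -3/8 - s/8 (x(F, s) = -(s + 3)/8 = -(3 + s)/8 = -3/8 - s/8)
c(K) = 6 (c(K) = 3*2 = 6)
l = 633/8 (l = (-3/8 - ⅛*12) + 81 = (-3/8 - 3/2) + 81 = -15/8 + 81 = 633/8 ≈ 79.125)
(c(-1) + (29 - l))² = (6 + (29 - 1*633/8))² = (6 + (29 - 633/8))² = (6 - 401/8)² = (-353/8)² = 124609/64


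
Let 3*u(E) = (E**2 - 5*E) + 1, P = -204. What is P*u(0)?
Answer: -68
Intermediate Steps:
u(E) = 1/3 - 5*E/3 + E**2/3 (u(E) = ((E**2 - 5*E) + 1)/3 = (1 + E**2 - 5*E)/3 = 1/3 - 5*E/3 + E**2/3)
P*u(0) = -204*(1/3 - 5/3*0 + (1/3)*0**2) = -204*(1/3 + 0 + (1/3)*0) = -204*(1/3 + 0 + 0) = -204*1/3 = -68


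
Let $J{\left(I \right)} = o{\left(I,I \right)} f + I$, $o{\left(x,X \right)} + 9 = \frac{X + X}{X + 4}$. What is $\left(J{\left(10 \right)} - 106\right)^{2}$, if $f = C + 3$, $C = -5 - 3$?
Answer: $\frac{165649}{49} \approx 3380.6$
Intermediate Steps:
$C = -8$
$f = -5$ ($f = -8 + 3 = -5$)
$o{\left(x,X \right)} = -9 + \frac{2 X}{4 + X}$ ($o{\left(x,X \right)} = -9 + \frac{X + X}{X + 4} = -9 + \frac{2 X}{4 + X}$)
$J{\left(I \right)} = I - \frac{5 \left(-36 - 7 I\right)}{4 + I}$ ($J{\left(I \right)} = \frac{-36 - 7 I}{4 + I} \left(-5\right) + I = - \frac{5 \left(-36 - 7 I\right)}{4 + I} + I = I - \frac{5 \left(-36 - 7 I\right)}{4 + I}$)
$\left(J{\left(10 \right)} - 106\right)^{2} = \left(\frac{180 + 10^{2} + 39 \cdot 10}{4 + 10} - 106\right)^{2} = \left(\frac{180 + 100 + 390}{14} - 106\right)^{2} = \left(\frac{1}{14} \cdot 670 - 106\right)^{2} = \left(\frac{335}{7} - 106\right)^{2} = \left(- \frac{407}{7}\right)^{2} = \frac{165649}{49}$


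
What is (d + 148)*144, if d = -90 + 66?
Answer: 17856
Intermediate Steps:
d = -24
(d + 148)*144 = (-24 + 148)*144 = 124*144 = 17856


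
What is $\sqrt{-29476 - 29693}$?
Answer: $11 i \sqrt{489} \approx 243.25 i$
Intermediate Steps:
$\sqrt{-29476 - 29693} = \sqrt{-59169} = 11 i \sqrt{489}$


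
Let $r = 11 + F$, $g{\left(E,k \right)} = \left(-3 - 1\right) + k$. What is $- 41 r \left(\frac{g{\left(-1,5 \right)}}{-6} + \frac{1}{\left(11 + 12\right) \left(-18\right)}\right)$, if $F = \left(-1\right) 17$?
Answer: $- \frac{2870}{69} \approx -41.594$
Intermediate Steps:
$g{\left(E,k \right)} = -4 + k$
$F = -17$
$r = -6$ ($r = 11 - 17 = -6$)
$- 41 r \left(\frac{g{\left(-1,5 \right)}}{-6} + \frac{1}{\left(11 + 12\right) \left(-18\right)}\right) = \left(-41\right) \left(-6\right) \left(\frac{-4 + 5}{-6} + \frac{1}{\left(11 + 12\right) \left(-18\right)}\right) = 246 \left(1 \left(- \frac{1}{6}\right) + \frac{1}{23} \left(- \frac{1}{18}\right)\right) = 246 \left(- \frac{1}{6} + \frac{1}{23} \left(- \frac{1}{18}\right)\right) = 246 \left(- \frac{1}{6} - \frac{1}{414}\right) = 246 \left(- \frac{35}{207}\right) = - \frac{2870}{69}$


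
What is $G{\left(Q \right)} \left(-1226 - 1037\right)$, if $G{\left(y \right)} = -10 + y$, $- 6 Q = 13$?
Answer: $\frac{165199}{6} \approx 27533.0$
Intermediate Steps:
$Q = - \frac{13}{6}$ ($Q = \left(- \frac{1}{6}\right) 13 = - \frac{13}{6} \approx -2.1667$)
$G{\left(Q \right)} \left(-1226 - 1037\right) = \left(-10 - \frac{13}{6}\right) \left(-1226 - 1037\right) = \left(- \frac{73}{6}\right) \left(-2263\right) = \frac{165199}{6}$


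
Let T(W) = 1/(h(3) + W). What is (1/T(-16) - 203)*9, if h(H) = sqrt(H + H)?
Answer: -1971 + 9*sqrt(6) ≈ -1949.0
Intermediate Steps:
h(H) = sqrt(2)*sqrt(H) (h(H) = sqrt(2*H) = sqrt(2)*sqrt(H))
T(W) = 1/(W + sqrt(6)) (T(W) = 1/(sqrt(2)*sqrt(3) + W) = 1/(sqrt(6) + W) = 1/(W + sqrt(6)))
(1/T(-16) - 203)*9 = (1/(1/(-16 + sqrt(6))) - 203)*9 = ((-16 + sqrt(6)) - 203)*9 = (-219 + sqrt(6))*9 = -1971 + 9*sqrt(6)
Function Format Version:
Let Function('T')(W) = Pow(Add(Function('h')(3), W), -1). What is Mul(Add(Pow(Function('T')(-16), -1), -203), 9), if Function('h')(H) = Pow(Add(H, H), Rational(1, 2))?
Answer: Add(-1971, Mul(9, Pow(6, Rational(1, 2)))) ≈ -1949.0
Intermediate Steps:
Function('h')(H) = Mul(Pow(2, Rational(1, 2)), Pow(H, Rational(1, 2))) (Function('h')(H) = Pow(Mul(2, H), Rational(1, 2)) = Mul(Pow(2, Rational(1, 2)), Pow(H, Rational(1, 2))))
Function('T')(W) = Pow(Add(W, Pow(6, Rational(1, 2))), -1) (Function('T')(W) = Pow(Add(Mul(Pow(2, Rational(1, 2)), Pow(3, Rational(1, 2))), W), -1) = Pow(Add(Pow(6, Rational(1, 2)), W), -1) = Pow(Add(W, Pow(6, Rational(1, 2))), -1))
Mul(Add(Pow(Function('T')(-16), -1), -203), 9) = Mul(Add(Pow(Pow(Add(-16, Pow(6, Rational(1, 2))), -1), -1), -203), 9) = Mul(Add(Add(-16, Pow(6, Rational(1, 2))), -203), 9) = Mul(Add(-219, Pow(6, Rational(1, 2))), 9) = Add(-1971, Mul(9, Pow(6, Rational(1, 2))))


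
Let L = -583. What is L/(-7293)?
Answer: 53/663 ≈ 0.079940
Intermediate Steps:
L/(-7293) = -583/(-7293) = -583*(-1/7293) = 53/663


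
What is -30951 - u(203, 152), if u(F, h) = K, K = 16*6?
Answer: -31047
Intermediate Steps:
K = 96
u(F, h) = 96
-30951 - u(203, 152) = -30951 - 1*96 = -30951 - 96 = -31047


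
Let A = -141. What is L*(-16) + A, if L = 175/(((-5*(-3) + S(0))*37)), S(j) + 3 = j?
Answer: -16351/111 ≈ -147.31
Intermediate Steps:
S(j) = -3 + j
L = 175/444 (L = 175/(((-5*(-3) + (-3 + 0))*37)) = 175/(((15 - 3)*37)) = 175/((12*37)) = 175/444 ≈ 0.39414)
L*(-16) + A = (175/444)*(-16) - 141 = -700/111 - 141 = -16351/111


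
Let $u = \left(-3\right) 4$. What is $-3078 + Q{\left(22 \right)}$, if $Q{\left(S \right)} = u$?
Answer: $-3090$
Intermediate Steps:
$u = -12$
$Q{\left(S \right)} = -12$
$-3078 + Q{\left(22 \right)} = -3078 - 12 = -3090$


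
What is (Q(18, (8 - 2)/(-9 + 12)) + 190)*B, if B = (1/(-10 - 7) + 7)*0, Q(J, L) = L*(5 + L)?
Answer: 0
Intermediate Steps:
B = 0 (B = (1/(-17) + 7)*0 = (-1/17 + 7)*0 = (118/17)*0 = 0)
(Q(18, (8 - 2)/(-9 + 12)) + 190)*B = (((8 - 2)/(-9 + 12))*(5 + (8 - 2)/(-9 + 12)) + 190)*0 = ((6/3)*(5 + 6/3) + 190)*0 = ((6*(⅓))*(5 + 6*(⅓)) + 190)*0 = (2*(5 + 2) + 190)*0 = (2*7 + 190)*0 = (14 + 190)*0 = 204*0 = 0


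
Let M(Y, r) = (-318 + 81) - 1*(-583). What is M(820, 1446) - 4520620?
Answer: -4520274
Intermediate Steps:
M(Y, r) = 346 (M(Y, r) = -237 + 583 = 346)
M(820, 1446) - 4520620 = 346 - 4520620 = -4520274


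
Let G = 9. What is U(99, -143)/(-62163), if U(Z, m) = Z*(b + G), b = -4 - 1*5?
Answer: 0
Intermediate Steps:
b = -9 (b = -4 - 5 = -9)
U(Z, m) = 0 (U(Z, m) = Z*(-9 + 9) = Z*0 = 0)
U(99, -143)/(-62163) = 0/(-62163) = 0*(-1/62163) = 0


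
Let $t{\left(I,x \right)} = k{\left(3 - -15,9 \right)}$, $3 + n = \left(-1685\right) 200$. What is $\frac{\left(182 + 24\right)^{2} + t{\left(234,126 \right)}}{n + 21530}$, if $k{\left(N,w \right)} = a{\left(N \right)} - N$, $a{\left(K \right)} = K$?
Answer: $- \frac{42436}{315473} \approx -0.13452$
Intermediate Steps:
$n = -337003$ ($n = -3 - 337000 = -337003$)
$k{\left(N,w \right)} = 0$ ($k{\left(N,w \right)} = N - N = 0$)
$t{\left(I,x \right)} = 0$
$\frac{\left(182 + 24\right)^{2} + t{\left(234,126 \right)}}{n + 21530} = \frac{\left(182 + 24\right)^{2} + 0}{-337003 + 21530} = \frac{206^{2} + 0}{-315473} = \left(42436 + 0\right) \left(- \frac{1}{315473}\right) = 42436 \left(- \frac{1}{315473}\right) = - \frac{42436}{315473}$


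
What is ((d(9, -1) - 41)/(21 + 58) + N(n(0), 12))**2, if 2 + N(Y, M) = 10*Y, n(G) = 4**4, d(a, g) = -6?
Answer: 40818141225/6241 ≈ 6.5403e+6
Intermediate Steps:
n(G) = 256
N(Y, M) = -2 + 10*Y
((d(9, -1) - 41)/(21 + 58) + N(n(0), 12))**2 = ((-6 - 41)/(21 + 58) + (-2 + 10*256))**2 = (-47/79 + (-2 + 2560))**2 = (-47*1/79 + 2558)**2 = (-47/79 + 2558)**2 = (202035/79)**2 = 40818141225/6241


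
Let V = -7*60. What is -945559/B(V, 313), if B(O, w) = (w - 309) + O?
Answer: 945559/416 ≈ 2273.0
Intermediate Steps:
V = -420
B(O, w) = -309 + O + w (B(O, w) = (-309 + w) + O = -309 + O + w)
-945559/B(V, 313) = -945559/(-309 - 420 + 313) = -945559/(-416) = -945559*(-1/416) = 945559/416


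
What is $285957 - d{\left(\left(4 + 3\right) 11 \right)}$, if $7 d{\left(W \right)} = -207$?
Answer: $\frac{2001906}{7} \approx 2.8599 \cdot 10^{5}$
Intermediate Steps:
$d{\left(W \right)} = - \frac{207}{7}$ ($d{\left(W \right)} = \frac{1}{7} \left(-207\right) = - \frac{207}{7}$)
$285957 - d{\left(\left(4 + 3\right) 11 \right)} = 285957 - - \frac{207}{7} = 285957 + \frac{207}{7} = \frac{2001906}{7}$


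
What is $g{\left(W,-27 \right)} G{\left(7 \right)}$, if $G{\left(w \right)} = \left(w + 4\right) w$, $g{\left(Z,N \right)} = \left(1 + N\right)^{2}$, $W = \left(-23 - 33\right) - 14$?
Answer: $52052$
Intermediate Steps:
$W = -70$ ($W = -56 - 14 = -70$)
$G{\left(w \right)} = w \left(4 + w\right)$ ($G{\left(w \right)} = \left(4 + w\right) w = w \left(4 + w\right)$)
$g{\left(W,-27 \right)} G{\left(7 \right)} = \left(1 - 27\right)^{2} \cdot 7 \left(4 + 7\right) = \left(-26\right)^{2} \cdot 7 \cdot 11 = 676 \cdot 77 = 52052$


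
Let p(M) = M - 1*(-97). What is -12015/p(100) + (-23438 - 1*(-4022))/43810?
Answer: -265101051/4315285 ≈ -61.433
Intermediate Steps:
p(M) = 97 + M (p(M) = M + 97 = 97 + M)
-12015/p(100) + (-23438 - 1*(-4022))/43810 = -12015/(97 + 100) + (-23438 - 1*(-4022))/43810 = -12015/197 + (-23438 + 4022)*(1/43810) = -12015*1/197 - 19416*1/43810 = -12015/197 - 9708/21905 = -265101051/4315285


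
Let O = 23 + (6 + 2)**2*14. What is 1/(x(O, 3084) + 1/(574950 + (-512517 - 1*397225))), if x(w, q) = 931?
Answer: 334792/311691351 ≈ 0.0010741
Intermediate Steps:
O = 919 (O = 23 + 8**2*14 = 23 + 64*14 = 23 + 896 = 919)
1/(x(O, 3084) + 1/(574950 + (-512517 - 1*397225))) = 1/(931 + 1/(574950 + (-512517 - 1*397225))) = 1/(931 + 1/(574950 + (-512517 - 397225))) = 1/(931 + 1/(574950 - 909742)) = 1/(931 + 1/(-334792)) = 1/(931 - 1/334792) = 1/(311691351/334792) = 334792/311691351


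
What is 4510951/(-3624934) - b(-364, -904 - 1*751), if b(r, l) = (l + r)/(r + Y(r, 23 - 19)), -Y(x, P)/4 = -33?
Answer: -4182641189/420492344 ≈ -9.9470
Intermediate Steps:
Y(x, P) = 132 (Y(x, P) = -4*(-33) = 132)
b(r, l) = (l + r)/(132 + r) (b(r, l) = (l + r)/(r + 132) = (l + r)/(132 + r))
4510951/(-3624934) - b(-364, -904 - 1*751) = 4510951/(-3624934) - ((-904 - 1*751) - 364)/(132 - 364) = 4510951*(-1/3624934) - ((-904 - 751) - 364)/(-232) = -4510951/3624934 - (-1)*(-1655 - 364)/232 = -4510951/3624934 - (-1)*(-2019)/232 = -4510951/3624934 - 1*2019/232 = -4510951/3624934 - 2019/232 = -4182641189/420492344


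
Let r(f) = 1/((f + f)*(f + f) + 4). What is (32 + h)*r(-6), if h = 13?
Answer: 45/148 ≈ 0.30405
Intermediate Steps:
r(f) = 1/(4 + 4*f²) (r(f) = 1/((2*f)*(2*f) + 4) = 1/(4*f² + 4) = 1/(4 + 4*f²))
(32 + h)*r(-6) = (32 + 13)*(1/(4*(1 + (-6)²))) = 45*(1/(4*(1 + 36))) = 45*((¼)/37) = 45*((¼)*(1/37)) = 45*(1/148) = 45/148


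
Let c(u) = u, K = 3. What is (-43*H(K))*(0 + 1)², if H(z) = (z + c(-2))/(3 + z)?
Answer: -43/6 ≈ -7.1667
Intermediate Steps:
H(z) = (-2 + z)/(3 + z) (H(z) = (z - 2)/(3 + z) = (-2 + z)/(3 + z))
(-43*H(K))*(0 + 1)² = (-43*(-2 + 3)/(3 + 3))*(0 + 1)² = -43/6*1² = -43/6*1 = -43/6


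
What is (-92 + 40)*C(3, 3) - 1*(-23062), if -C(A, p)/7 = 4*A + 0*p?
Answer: 27430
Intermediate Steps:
C(A, p) = -28*A (C(A, p) = -7*(4*A + 0*p) = -7*(4*A + 0) = -28*A)
(-92 + 40)*C(3, 3) - 1*(-23062) = (-92 + 40)*(-28*3) - 1*(-23062) = -52*(-84) + 23062 = 4368 + 23062 = 27430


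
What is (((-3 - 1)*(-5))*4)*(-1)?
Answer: -80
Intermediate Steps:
(((-3 - 1)*(-5))*4)*(-1) = (-4*(-5)*4)*(-1) = (20*4)*(-1) = 80*(-1) = -80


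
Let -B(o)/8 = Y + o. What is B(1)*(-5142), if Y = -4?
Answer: -123408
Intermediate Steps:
B(o) = 32 - 8*o (B(o) = -8*(-4 + o) = 32 - 8*o)
B(1)*(-5142) = (32 - 8*1)*(-5142) = (32 - 8)*(-5142) = 24*(-5142) = -123408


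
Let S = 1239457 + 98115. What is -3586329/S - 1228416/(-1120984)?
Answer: -297140322723/187424601356 ≈ -1.5854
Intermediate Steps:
S = 1337572
-3586329/S - 1228416/(-1120984) = -3586329/1337572 - 1228416/(-1120984) = -3586329*1/1337572 - 1228416*(-1/1120984) = -3586329/1337572 + 153552/140123 = -297140322723/187424601356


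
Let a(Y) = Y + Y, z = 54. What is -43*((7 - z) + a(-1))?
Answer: 2107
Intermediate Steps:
a(Y) = 2*Y
-43*((7 - z) + a(-1)) = -43*((7 - 1*54) + 2*(-1)) = -43*((7 - 54) - 2) = -43*(-47 - 2) = -43*(-49) = 2107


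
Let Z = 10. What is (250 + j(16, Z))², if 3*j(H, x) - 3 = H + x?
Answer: 606841/9 ≈ 67427.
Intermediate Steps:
j(H, x) = 1 + H/3 + x/3 (j(H, x) = 1 + (H + x)/3 = 1 + (H/3 + x/3) = 1 + H/3 + x/3)
(250 + j(16, Z))² = (250 + (1 + (⅓)*16 + (⅓)*10))² = (250 + (1 + 16/3 + 10/3))² = (250 + 29/3)² = (779/3)² = 606841/9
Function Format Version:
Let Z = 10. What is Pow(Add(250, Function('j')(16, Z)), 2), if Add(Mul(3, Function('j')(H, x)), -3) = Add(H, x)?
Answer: Rational(606841, 9) ≈ 67427.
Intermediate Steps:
Function('j')(H, x) = Add(1, Mul(Rational(1, 3), H), Mul(Rational(1, 3), x)) (Function('j')(H, x) = Add(1, Mul(Rational(1, 3), Add(H, x))) = Add(1, Add(Mul(Rational(1, 3), H), Mul(Rational(1, 3), x))) = Add(1, Mul(Rational(1, 3), H), Mul(Rational(1, 3), x)))
Pow(Add(250, Function('j')(16, Z)), 2) = Pow(Add(250, Add(1, Mul(Rational(1, 3), 16), Mul(Rational(1, 3), 10))), 2) = Pow(Add(250, Add(1, Rational(16, 3), Rational(10, 3))), 2) = Pow(Add(250, Rational(29, 3)), 2) = Pow(Rational(779, 3), 2) = Rational(606841, 9)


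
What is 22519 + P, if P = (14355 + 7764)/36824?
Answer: 829261775/36824 ≈ 22520.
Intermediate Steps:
P = 22119/36824 (P = 22119*(1/36824) = 22119/36824 ≈ 0.60067)
22519 + P = 22519 + 22119/36824 = 829261775/36824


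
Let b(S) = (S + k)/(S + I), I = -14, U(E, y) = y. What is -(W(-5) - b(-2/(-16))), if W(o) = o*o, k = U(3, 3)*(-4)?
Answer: -2680/111 ≈ -24.144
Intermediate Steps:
k = -12 (k = 3*(-4) = -12)
b(S) = (-12 + S)/(-14 + S) (b(S) = (S - 12)/(S - 14) = (-12 + S)/(-14 + S))
W(o) = o²
-(W(-5) - b(-2/(-16))) = -((-5)² - (-12 - 2/(-16))/(-14 - 2/(-16))) = -(25 - (-12 - 2*(-1/16))/(-14 - 2*(-1/16))) = -(25 - (-12 + ⅛)/(-14 + ⅛)) = -(25 - (-95)/((-111/8)*8)) = -(25 - (-8)*(-95)/(111*8)) = -(25 - 1*95/111) = -(25 - 95/111) = -1*2680/111 = -2680/111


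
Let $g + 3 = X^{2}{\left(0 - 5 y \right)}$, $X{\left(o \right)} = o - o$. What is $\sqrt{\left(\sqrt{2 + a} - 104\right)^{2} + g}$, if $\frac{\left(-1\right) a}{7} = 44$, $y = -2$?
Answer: $\sqrt{10507 - 624 i \sqrt{34}} \approx 103.99 - 17.495 i$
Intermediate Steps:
$a = -308$ ($a = \left(-7\right) 44 = -308$)
$X{\left(o \right)} = 0$
$g = -3$ ($g = -3 + 0^{2} = -3 + 0 = -3$)
$\sqrt{\left(\sqrt{2 + a} - 104\right)^{2} + g} = \sqrt{\left(\sqrt{2 - 308} - 104\right)^{2} - 3} = \sqrt{\left(\sqrt{-306} - 104\right)^{2} - 3} = \sqrt{\left(3 i \sqrt{34} - 104\right)^{2} - 3} = \sqrt{\left(-104 + 3 i \sqrt{34}\right)^{2} - 3} = \sqrt{-3 + \left(-104 + 3 i \sqrt{34}\right)^{2}}$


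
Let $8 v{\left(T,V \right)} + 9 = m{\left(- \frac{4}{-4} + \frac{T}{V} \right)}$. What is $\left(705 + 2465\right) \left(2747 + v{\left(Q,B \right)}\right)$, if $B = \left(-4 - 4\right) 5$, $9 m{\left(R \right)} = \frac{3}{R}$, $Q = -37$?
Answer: $\frac{8042950945}{924} \approx 8.7045 \cdot 10^{6}$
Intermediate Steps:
$m{\left(R \right)} = \frac{1}{3 R}$ ($m{\left(R \right)} = \frac{3 \frac{1}{R}}{9} = \frac{1}{3 R}$)
$B = -40$ ($B = \left(-8\right) 5 = -40$)
$v{\left(T,V \right)} = - \frac{9}{8} + \frac{1}{24 \left(1 + \frac{T}{V}\right)}$ ($v{\left(T,V \right)} = - \frac{9}{8} + \frac{\frac{1}{3} \frac{1}{- \frac{4}{-4} + \frac{T}{V}}}{8} = - \frac{9}{8} + \frac{\frac{1}{3} \frac{1}{\left(-4\right) \left(- \frac{1}{4}\right) + \frac{T}{V}}}{8} = - \frac{9}{8} + \frac{\frac{1}{3} \frac{1}{1 + \frac{T}{V}}}{8} = - \frac{9}{8} + \frac{1}{24 \left(1 + \frac{T}{V}\right)}$)
$\left(705 + 2465\right) \left(2747 + v{\left(Q,B \right)}\right) = \left(705 + 2465\right) \left(2747 + \frac{\left(-27\right) \left(-37\right) - -1040}{24 \left(-37 - 40\right)}\right) = 3170 \left(2747 + \frac{999 + 1040}{24 \left(-77\right)}\right) = 3170 \left(2747 + \frac{1}{24} \left(- \frac{1}{77}\right) 2039\right) = 3170 \left(2747 - \frac{2039}{1848}\right) = 3170 \cdot \frac{5074417}{1848} = \frac{8042950945}{924}$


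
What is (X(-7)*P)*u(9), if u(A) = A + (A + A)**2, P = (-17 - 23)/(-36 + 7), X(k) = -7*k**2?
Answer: -4568760/29 ≈ -1.5754e+5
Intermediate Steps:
P = 40/29 (P = -40/(-29) = -40*(-1/29) = 40/29 ≈ 1.3793)
u(A) = A + 4*A**2 (u(A) = A + (2*A)**2 = A + 4*A**2)
(X(-7)*P)*u(9) = (-7*(-7)**2*(40/29))*(9*(1 + 4*9)) = (-7*49*(40/29))*(9*(1 + 36)) = (-343*40/29)*(9*37) = -13720/29*333 = -4568760/29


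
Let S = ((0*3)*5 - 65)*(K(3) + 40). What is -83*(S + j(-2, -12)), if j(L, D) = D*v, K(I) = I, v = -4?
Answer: 228001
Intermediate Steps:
j(L, D) = -4*D (j(L, D) = D*(-4) = -4*D)
S = -2795 (S = ((0*3)*5 - 65)*(3 + 40) = (0*5 - 65)*43 = (0 - 65)*43 = -65*43 = -2795)
-83*(S + j(-2, -12)) = -83*(-2795 - 4*(-12)) = -83*(-2795 + 48) = -83*(-2747) = 228001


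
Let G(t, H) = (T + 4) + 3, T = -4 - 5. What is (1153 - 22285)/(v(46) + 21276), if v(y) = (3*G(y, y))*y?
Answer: -1761/1750 ≈ -1.0063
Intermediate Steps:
T = -9
G(t, H) = -2 (G(t, H) = (-9 + 4) + 3 = -5 + 3 = -2)
v(y) = -6*y (v(y) = (3*(-2))*y = -6*y)
(1153 - 22285)/(v(46) + 21276) = (1153 - 22285)/(-6*46 + 21276) = -21132/(-276 + 21276) = -21132/21000 = -21132*1/21000 = -1761/1750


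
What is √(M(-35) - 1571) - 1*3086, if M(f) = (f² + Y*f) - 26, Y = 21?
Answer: -3086 + 3*I*√123 ≈ -3086.0 + 33.272*I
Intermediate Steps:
M(f) = -26 + f² + 21*f (M(f) = (f² + 21*f) - 26 = -26 + f² + 21*f)
√(M(-35) - 1571) - 1*3086 = √((-26 + (-35)² + 21*(-35)) - 1571) - 1*3086 = √((-26 + 1225 - 735) - 1571) - 3086 = √(464 - 1571) - 3086 = √(-1107) - 3086 = 3*I*√123 - 3086 = -3086 + 3*I*√123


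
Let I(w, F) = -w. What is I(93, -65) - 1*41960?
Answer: -42053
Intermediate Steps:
I(93, -65) - 1*41960 = -1*93 - 1*41960 = -93 - 41960 = -42053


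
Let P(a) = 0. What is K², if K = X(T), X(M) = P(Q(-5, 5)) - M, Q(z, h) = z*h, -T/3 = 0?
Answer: 0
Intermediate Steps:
T = 0 (T = -3*0 = 0)
Q(z, h) = h*z
X(M) = -M (X(M) = 0 - M = -M)
K = 0 (K = -1*0 = 0)
K² = 0² = 0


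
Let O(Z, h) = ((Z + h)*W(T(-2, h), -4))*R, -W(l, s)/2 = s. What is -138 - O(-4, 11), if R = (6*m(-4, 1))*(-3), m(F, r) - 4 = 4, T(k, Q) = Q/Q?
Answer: 7926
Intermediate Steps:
T(k, Q) = 1
W(l, s) = -2*s
m(F, r) = 8 (m(F, r) = 4 + 4 = 8)
R = -144 (R = (6*8)*(-3) = 48*(-3) = -144)
O(Z, h) = -1152*Z - 1152*h (O(Z, h) = ((Z + h)*(-2*(-4)))*(-144) = ((Z + h)*8)*(-144) = (8*Z + 8*h)*(-144) = -1152*Z - 1152*h)
-138 - O(-4, 11) = -138 - (-1152*(-4) - 1152*11) = -138 - (4608 - 12672) = -138 - 1*(-8064) = -138 + 8064 = 7926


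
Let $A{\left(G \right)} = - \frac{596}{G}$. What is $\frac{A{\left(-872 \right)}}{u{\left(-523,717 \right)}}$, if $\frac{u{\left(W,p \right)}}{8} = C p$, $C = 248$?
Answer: $\frac{149}{310111104} \approx 4.8047 \cdot 10^{-7}$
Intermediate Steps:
$u{\left(W,p \right)} = 1984 p$ ($u{\left(W,p \right)} = 8 \cdot 248 p = 1984 p$)
$\frac{A{\left(-872 \right)}}{u{\left(-523,717 \right)}} = \frac{\left(-596\right) \frac{1}{-872}}{1984 \cdot 717} = \frac{\left(-596\right) \left(- \frac{1}{872}\right)}{1422528} = \frac{149}{218} \cdot \frac{1}{1422528} = \frac{149}{310111104}$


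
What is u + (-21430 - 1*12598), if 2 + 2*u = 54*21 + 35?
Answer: -66889/2 ≈ -33445.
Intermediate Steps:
u = 1167/2 (u = -1 + (54*21 + 35)/2 = -1 + (1134 + 35)/2 = -1 + (½)*1169 = -1 + 1169/2 = 1167/2 ≈ 583.50)
u + (-21430 - 1*12598) = 1167/2 + (-21430 - 1*12598) = 1167/2 + (-21430 - 12598) = 1167/2 - 34028 = -66889/2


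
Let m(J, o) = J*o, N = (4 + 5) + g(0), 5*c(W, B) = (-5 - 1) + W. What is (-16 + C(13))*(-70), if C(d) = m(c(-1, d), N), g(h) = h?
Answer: 2002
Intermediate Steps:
c(W, B) = -6/5 + W/5 (c(W, B) = ((-5 - 1) + W)/5 = (-6 + W)/5 = -6/5 + W/5)
N = 9 (N = (4 + 5) + 0 = 9 + 0 = 9)
C(d) = -63/5 (C(d) = (-6/5 + (⅕)*(-1))*9 = (-6/5 - ⅕)*9 = -7/5*9 = -63/5)
(-16 + C(13))*(-70) = (-16 - 63/5)*(-70) = -143/5*(-70) = 2002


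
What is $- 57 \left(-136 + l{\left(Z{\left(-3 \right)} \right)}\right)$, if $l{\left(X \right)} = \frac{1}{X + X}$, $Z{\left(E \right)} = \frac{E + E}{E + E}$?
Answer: $\frac{15447}{2} \approx 7723.5$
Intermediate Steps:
$Z{\left(E \right)} = 1$ ($Z{\left(E \right)} = \frac{2 E}{2 E} = 2 E \frac{1}{2 E} = 1$)
$l{\left(X \right)} = \frac{1}{2 X}$
$- 57 \left(-136 + l{\left(Z{\left(-3 \right)} \right)}\right) = - 57 \left(-136 + \frac{1}{2 \cdot 1}\right) = - 57 \left(-136 + \frac{1}{2} \cdot 1\right) = - 57 \left(-136 + \frac{1}{2}\right) = \left(-57\right) \left(- \frac{271}{2}\right) = \frac{15447}{2}$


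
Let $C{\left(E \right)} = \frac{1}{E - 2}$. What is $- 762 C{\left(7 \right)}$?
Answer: $- \frac{762}{5} \approx -152.4$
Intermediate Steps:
$C{\left(E \right)} = \frac{1}{-2 + E}$
$- 762 C{\left(7 \right)} = - \frac{762}{-2 + 7} = - \frac{762}{5}$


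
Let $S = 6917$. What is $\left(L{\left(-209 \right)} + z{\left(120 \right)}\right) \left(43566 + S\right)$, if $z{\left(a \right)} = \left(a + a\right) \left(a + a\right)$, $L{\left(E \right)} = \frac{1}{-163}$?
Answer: $\frac{473974739917}{163} \approx 2.9078 \cdot 10^{9}$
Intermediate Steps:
$L{\left(E \right)} = - \frac{1}{163}$
$z{\left(a \right)} = 4 a^{2}$ ($z{\left(a \right)} = 2 a 2 a = 4 a^{2}$)
$\left(L{\left(-209 \right)} + z{\left(120 \right)}\right) \left(43566 + S\right) = \left(- \frac{1}{163} + 4 \cdot 120^{2}\right) \left(43566 + 6917\right) = \left(- \frac{1}{163} + 4 \cdot 14400\right) 50483 = \left(- \frac{1}{163} + 57600\right) 50483 = \frac{9388799}{163} \cdot 50483 = \frac{473974739917}{163}$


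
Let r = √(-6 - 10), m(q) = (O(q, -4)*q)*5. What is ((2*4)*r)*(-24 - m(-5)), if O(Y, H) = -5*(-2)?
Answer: 7232*I ≈ 7232.0*I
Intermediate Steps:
O(Y, H) = 10
m(q) = 50*q (m(q) = (10*q)*5 = 50*q)
r = 4*I (r = √(-16) = 4*I ≈ 4.0*I)
((2*4)*r)*(-24 - m(-5)) = ((2*4)*(4*I))*(-24 - 50*(-5)) = (8*(4*I))*(-24 - 1*(-250)) = (32*I)*(-24 + 250) = (32*I)*226 = 7232*I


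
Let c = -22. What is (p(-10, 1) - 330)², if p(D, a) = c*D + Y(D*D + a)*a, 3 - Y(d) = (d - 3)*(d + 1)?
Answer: 102070609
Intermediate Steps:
Y(d) = 3 - (1 + d)*(-3 + d) (Y(d) = 3 - (d - 3)*(d + 1) = 3 - (-3 + d)*(1 + d) = 3 - (1 + d)*(-3 + d))
p(D, a) = -22*D + a*(6 - (a + D²)² + 2*a + 2*D²) (p(D, a) = -22*D + (6 - (D*D + a)² + 2*(D*D + a))*a = -22*D + (6 - (D² + a)² + 2*(D² + a))*a = -22*D + (6 - (a + D²)² + 2*(a + D²))*a = -22*D + (6 - (a + D²)² + (2*a + 2*D²))*a = -22*D + (6 - (a + D²)² + 2*a + 2*D²)*a = -22*D + a*(6 - (a + D²)² + 2*a + 2*D²))
(p(-10, 1) - 330)² = ((-22*(-10) + 1*(6 - (1 + (-10)²)² + 2*1 + 2*(-10)²)) - 330)² = ((220 + 1*(6 - (1 + 100)² + 2 + 2*100)) - 330)² = ((220 + 1*(6 - 1*101² + 2 + 200)) - 330)² = ((220 + 1*(6 - 1*10201 + 2 + 200)) - 330)² = ((220 + 1*(6 - 10201 + 2 + 200)) - 330)² = ((220 + 1*(-9993)) - 330)² = ((220 - 9993) - 330)² = (-9773 - 330)² = (-10103)² = 102070609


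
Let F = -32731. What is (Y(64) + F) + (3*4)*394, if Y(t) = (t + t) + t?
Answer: -27811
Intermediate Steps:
Y(t) = 3*t (Y(t) = 2*t + t = 3*t)
(Y(64) + F) + (3*4)*394 = (3*64 - 32731) + (3*4)*394 = (192 - 32731) + 12*394 = -32539 + 4728 = -27811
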